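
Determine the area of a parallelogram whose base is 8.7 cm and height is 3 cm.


Shape: parallelogram
Base b = 8.7 cm, Height h = 3 cm
Formula: A = b * h
A = 8.7 * 3
A = 26.1
26.1 cm^2


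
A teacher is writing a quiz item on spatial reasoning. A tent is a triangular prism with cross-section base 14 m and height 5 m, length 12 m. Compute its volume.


Shape: triangular prism
Triangle base = 14 m, triangle height = 5 m, prism length L = 12 m
Formula: V = (1/2 * b * h_tri) * L
Cross-section area = 0.5 * 14 * 5 = 35
V = 35 * 12
V = 420
420 m^3


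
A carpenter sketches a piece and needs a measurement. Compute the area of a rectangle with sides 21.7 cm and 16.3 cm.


Shape: rectangle
Length l = 21.7 cm, Width w = 16.3 cm
Formula: A = l * w
A = 21.7 * 16.3
A = 353.71
353.71 cm^2


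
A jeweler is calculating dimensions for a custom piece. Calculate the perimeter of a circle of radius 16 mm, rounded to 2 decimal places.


Shape: circle
Radius r = 16 mm
Formula: C = 2 * pi * r
C = 2 * pi * 16
C = 32 * pi
C = 100.53
100.53 mm


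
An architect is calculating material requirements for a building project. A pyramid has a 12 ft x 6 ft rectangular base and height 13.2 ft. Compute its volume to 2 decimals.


Shape: rectangular pyramid
Base: 12 ft x 6 ft, Height h = 13.2 ft
Formula: V = (1/3) * base_area * h
base_area = 12 * 6 = 72
base_area * h = 72 * 13.2 = 950.4
V = 950.4 / 3
V = 316.8
316.8 ft^3


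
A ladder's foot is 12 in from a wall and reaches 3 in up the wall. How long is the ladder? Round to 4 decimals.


Shape: right triangle
Legs a = 12 in, b = 3 in
Formula: c = sqrt(a^2 + b^2)
a^2 = 144, b^2 = 9
a^2 + b^2 = 153
c = sqrt(153)
c = 12.3693
12.3693 in


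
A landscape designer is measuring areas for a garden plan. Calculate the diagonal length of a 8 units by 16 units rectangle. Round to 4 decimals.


Shape: rectangle (diagonal via Pythagoras)
Sides: 8 units and 16 units
Formula: d = sqrt(l^2 + w^2)
l^2 = 64, w^2 = 256
l^2 + w^2 = 320
d = sqrt(320)
d = 17.8885
17.8885 units


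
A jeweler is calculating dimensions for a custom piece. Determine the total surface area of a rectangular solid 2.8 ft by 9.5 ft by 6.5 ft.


Shape: rectangular prism
l = 2.8 ft, w = 9.5 ft, h = 6.5 ft
Formula: SA = 2(lw + lh + wh)
lw = 26.6, lh = 18.2, wh = 61.75
lw + lh + wh = 106.55
SA = 2 * 106.55
SA = 213.1
213.1 ft^2


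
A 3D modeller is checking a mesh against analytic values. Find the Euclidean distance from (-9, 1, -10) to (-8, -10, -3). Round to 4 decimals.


3D distance between two points
P1 = (-9, 1, -10), P2 = (-8, -10, -3)
Formula: d = sqrt((x2-x1)^2 + (y2-y1)^2 + (z2-z1)^2)
dx = -8 - -9 = 1
dy = -10 - 1 = -11
dz = -3 - -10 = 7
dx^2 + dy^2 + dz^2 = 1 + 121 + 49 = 171
d = sqrt(171)
d = 13.0767
13.0767 units


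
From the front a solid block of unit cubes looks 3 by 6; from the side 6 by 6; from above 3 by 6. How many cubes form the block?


Orthographic views of a solid rectangular block:
Front view 3 x 6 -> length = 3, height = 6
Side view 6 x 6 -> width = 6, height = 6 (consistent)
Top view 3 x 6 -> confirms length = 3, width = 6
The block is 3 x 6 x 6.
Total unit cubes = 3 * 6 * 6 = 108
108 unit cubes


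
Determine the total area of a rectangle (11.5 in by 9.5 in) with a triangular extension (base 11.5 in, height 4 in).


Composite shape: rectangle + triangle
Rectangle area = 11.5 * 9.5 = 109.25
Triangle area = 0.5 * 11.5 * 4 = 23
Total = 109.25 + 23
Total = 132.25
132.25 in^2


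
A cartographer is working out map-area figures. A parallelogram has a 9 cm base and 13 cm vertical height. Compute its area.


Shape: parallelogram
Base b = 9 cm, Height h = 13 cm
Formula: A = b * h
A = 9 * 13
A = 117
117 cm^2


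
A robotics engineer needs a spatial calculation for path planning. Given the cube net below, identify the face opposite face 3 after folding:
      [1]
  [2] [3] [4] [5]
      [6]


Net: cross layout. Take square 3 as the base (bottom).
Fold the four squares in the horizontal row up around 3: 2 -> left, 4 -> right, 5 wraps to the top.
Fold 1 and 6 up from 3: 1 -> back, 6 -> front.
Opposite pairs are therefore: (1, 6), (2, 4), (3, 5).
Face 3 is opposite face 5.
face 5


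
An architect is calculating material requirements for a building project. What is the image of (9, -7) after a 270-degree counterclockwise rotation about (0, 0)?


Transformation: rotation about the origin
Original point: (9, -7)
Rule for 270 deg counterclockwise: (x, y) -> (y, -x)
Apply: (9, -7) -> (-7, -9)
(-7, -9)


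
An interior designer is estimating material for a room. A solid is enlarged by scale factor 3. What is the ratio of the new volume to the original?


Linear scale factor k = 3
Rule: under a linear scaling by k, volumes scale by k^3.
k^3 = 3 * 3 * 3
k^3 = 9 * 3
k^3 = 27
Volume scales by a factor of 27.
27 (dimensionless)


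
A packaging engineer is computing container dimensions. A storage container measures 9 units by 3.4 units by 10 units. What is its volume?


Shape: rectangular prism
l = 9 units, w = 3.4 units, h = 10 units
Formula: V = l * w * h
V = 9 * 3.4 * 10
V = 30.6 * 10
V = 306
306 units^3


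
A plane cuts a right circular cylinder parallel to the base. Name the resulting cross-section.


Solid: right circular cylinder
Cutting plane: parallel to the base
Visualize the intersection of the plane with the solid's surface.
The boundary of the cut region is a circle.
circle


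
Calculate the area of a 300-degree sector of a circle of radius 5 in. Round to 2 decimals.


Shape: circular sector
Radius r = 5 in, Angle = 300 degrees
Formula: A = (angle/360) * pi * r^2
r^2 = 25
Fraction of circle = 300/360
A = (300/360) * pi * 25
A = 20.833333 * pi
A = 65.45
65.45 in^2


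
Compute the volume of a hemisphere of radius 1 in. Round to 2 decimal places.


Shape: hemisphere (half of a sphere)
Radius r = 1 in
Formula: V = (1/2) * (4/3) * pi * r^3 = (2/3) * pi * r^3
r^3 = 1
(2/3) * 1 = 0.666667
V = 0.666667 * pi
V = 2.09
2.09 in^3


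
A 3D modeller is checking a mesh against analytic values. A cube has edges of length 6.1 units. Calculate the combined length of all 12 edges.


Shape: cube
Side s = 6.1 units
A cube has 12 edges, all equal.
Formula: total edge length = 12 * s
Total = 12 * 6.1
Total = 73.2
73.2 units


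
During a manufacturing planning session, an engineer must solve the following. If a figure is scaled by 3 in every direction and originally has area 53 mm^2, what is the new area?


Linear scale factor k = 3
Original area = 53 mm^2
Rule: under a linear scaling by k, areas scale by k^2.
k^2 = 3^2 = 9
New area = 53 * 9
New area = 477
477 mm^2


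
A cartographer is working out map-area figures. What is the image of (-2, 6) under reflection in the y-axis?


Transformation: reflection
Original point: (-2, 6)
Rule for reflection over the y-axis: (x, y) -> (-x, y)
Apply: (-2, 6) -> (2, 6)
(2, 6)


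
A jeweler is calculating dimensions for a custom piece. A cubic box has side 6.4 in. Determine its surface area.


Shape: cube
Side s = 6.4 in
A cube has 6 square faces.
Formula: SA = 6 * s^2
s^2 = 40.96
SA = 6 * 40.96
SA = 245.76
245.76 in^2


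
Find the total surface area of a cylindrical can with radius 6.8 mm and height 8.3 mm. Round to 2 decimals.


Shape: closed cylinder
Radius r = 6.8 mm, Height h = 8.3 mm
Formula: SA = 2*pi*r^2 + 2*pi*r*h = 2*pi*r*(r + h)
r + h = 15.1
2 * r * (r + h) = 2 * 6.8 * 15.1 = 205.36
SA = 205.36 * pi
SA = 645.16
645.16 mm^2


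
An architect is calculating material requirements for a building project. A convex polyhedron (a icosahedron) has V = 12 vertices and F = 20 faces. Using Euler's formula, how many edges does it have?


Polyhedron: icosahedron
Euler's formula for convex polyhedra: V - E + F = 2
Given: V = 12 vertices and F = 20 faces
Solve for E:
E = V + F - 2 = 12 + 20 - 2 = 30
30 edges


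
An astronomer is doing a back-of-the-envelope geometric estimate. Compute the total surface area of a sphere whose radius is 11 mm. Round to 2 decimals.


Shape: sphere
Radius r = 11 mm
Formula: SA = 4 * pi * r^2
r^2 = 121
SA = 4 * pi * 121
SA = 484 * pi
SA = 1520.53
1520.53 mm^2


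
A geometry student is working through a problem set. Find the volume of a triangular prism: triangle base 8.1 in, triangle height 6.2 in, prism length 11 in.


Shape: triangular prism
Triangle base = 8.1 in, triangle height = 6.2 in, prism length L = 11 in
Formula: V = (1/2 * b * h_tri) * L
Cross-section area = 0.5 * 8.1 * 6.2 = 25.11
V = 25.11 * 11
V = 276.21
276.21 in^3


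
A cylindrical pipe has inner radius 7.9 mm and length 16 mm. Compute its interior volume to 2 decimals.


Shape: cylinder
Radius r = 7.9 mm, Height h = 16 mm
Formula: V = pi * r^2 * h
r^2 = 62.41
V = pi * 62.41 * 16
V = 998.56 * pi
V = 3137.07
3137.07 mm^3


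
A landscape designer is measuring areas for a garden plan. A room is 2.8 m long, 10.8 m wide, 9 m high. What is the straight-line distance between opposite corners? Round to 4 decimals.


Shape: rectangular box (space diagonal)
l = 2.8 m, w = 10.8 m, h = 9 m
Visualize: the diagonal of the base, then a right triangle with that diagonal and the height.
Formula: d = sqrt(l^2 + w^2 + h^2)
l^2 + w^2 + h^2 = 7.84 + 116.64 + 81 = 205.48
d = sqrt(205.48)
d = 14.3346
14.3346 m


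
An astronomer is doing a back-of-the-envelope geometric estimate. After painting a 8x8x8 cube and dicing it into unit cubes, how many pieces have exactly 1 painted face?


Large cube: 8 x 8 x 8, cut into unit cubes.
n = 8, so n - 2 = 6
Cubes with 1 painted face lie in the interior of each face.
A cube has 6 faces; each contributes (n - 2)^2 = 36 such cubes.
Count = 6 * 36 = 216
216 unit cubes


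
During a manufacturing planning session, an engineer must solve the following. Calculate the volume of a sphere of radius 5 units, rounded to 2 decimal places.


Shape: sphere
Radius r = 5 units
Formula: V = (4/3) * pi * r^3
r^3 = 125
(4/3) * 125 = 166.666667
V = 166.666667 * pi
V = 523.6
523.6 units^3


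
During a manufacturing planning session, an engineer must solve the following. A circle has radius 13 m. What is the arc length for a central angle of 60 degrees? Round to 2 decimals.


Shape: circular arc
Radius r = 13 m, Angle = 60 degrees
Formula: L = (angle/360) * 2 * pi * r
2 * pi * r = 26 * pi
L = (60/360) * 26 * pi
L = 4.333333 * pi
L = 13.61
13.61 m


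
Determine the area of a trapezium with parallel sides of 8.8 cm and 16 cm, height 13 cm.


Shape: trapezoid
Parallel sides a = 8.8 cm, b = 16 cm; Height h = 13 cm
Formula: A = (a + b) * h / 2
a + b = 8.8 + 16 = 24.8
A = 24.8 * 13 / 2
A = 322.4 / 2
A = 161.2
161.2 cm^2


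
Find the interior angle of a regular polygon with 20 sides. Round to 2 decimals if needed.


Shape: regular icosagon (20 sides)
Formula: interior angle = (n - 2) * 180 / n
(n - 2) = 18
(n - 2) * 180 = 3240
angle = 3240 / 20
angle = 162
162 degrees


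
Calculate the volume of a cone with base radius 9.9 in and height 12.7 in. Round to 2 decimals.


Shape: cone
Radius r = 9.9 in, Height h = 12.7 in
Formula: V = (1/3) * pi * r^2 * h
r^2 = 98.01
pi * r^2 * h = pi * 98.01 * 12.7 = 1244.727 * pi
V = 1244.727 * pi / 3
V = 1303.48
1303.48 in^3


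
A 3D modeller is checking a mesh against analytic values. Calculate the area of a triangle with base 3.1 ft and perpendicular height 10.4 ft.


Shape: triangle
Base b = 3.1 ft, Height h = 10.4 ft
Formula: A = (1/2) * b * h
A = 0.5 * 3.1 * 10.4
A = 0.5 * 32.24
A = 16.12
16.12 ft^2


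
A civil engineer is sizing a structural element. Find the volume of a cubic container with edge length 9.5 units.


Shape: cube
Side s = 9.5 units
Formula: V = s^3
V = 9.5 * 9.5 * 9.5
V = 90.25 * 9.5
V = 857.375
857.375 units^3


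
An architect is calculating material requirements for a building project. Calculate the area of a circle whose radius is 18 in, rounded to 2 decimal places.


Shape: circle
Radius r = 18 in
Formula: A = pi * r^2
r^2 = 18^2 = 324
A = pi * 324
A = 1017.88
1017.88 in^2


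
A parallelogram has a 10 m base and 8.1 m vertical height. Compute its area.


Shape: parallelogram
Base b = 10 m, Height h = 8.1 m
Formula: A = b * h
A = 10 * 8.1
A = 81
81 m^2


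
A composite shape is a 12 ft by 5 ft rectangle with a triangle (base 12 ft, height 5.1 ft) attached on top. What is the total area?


Composite shape: rectangle + triangle
Rectangle area = 12 * 5 = 60
Triangle area = 0.5 * 12 * 5.1 = 30.6
Total = 60 + 30.6
Total = 90.6
90.6 ft^2


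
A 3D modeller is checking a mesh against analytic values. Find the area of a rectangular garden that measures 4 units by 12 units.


Shape: rectangle
Length l = 4 units, Width w = 12 units
Formula: A = l * w
A = 4 * 12
A = 48
48 units^2


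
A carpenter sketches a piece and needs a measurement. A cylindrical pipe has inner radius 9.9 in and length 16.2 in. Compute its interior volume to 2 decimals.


Shape: cylinder
Radius r = 9.9 in, Height h = 16.2 in
Formula: V = pi * r^2 * h
r^2 = 98.01
V = pi * 98.01 * 16.2
V = 1587.762 * pi
V = 4988.1
4988.1 in^3


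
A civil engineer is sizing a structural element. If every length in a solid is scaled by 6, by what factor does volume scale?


Linear scale factor k = 6
Rule: under a linear scaling by k, volumes scale by k^3.
k^3 = 6 * 6 * 6
k^3 = 36 * 6
k^3 = 216
Volume scales by a factor of 216.
216 (dimensionless)


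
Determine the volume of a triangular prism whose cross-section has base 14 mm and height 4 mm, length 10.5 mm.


Shape: triangular prism
Triangle base = 14 mm, triangle height = 4 mm, prism length L = 10.5 mm
Formula: V = (1/2 * b * h_tri) * L
Cross-section area = 0.5 * 14 * 4 = 28
V = 28 * 10.5
V = 294
294 mm^3


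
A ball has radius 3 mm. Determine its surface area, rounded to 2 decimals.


Shape: sphere
Radius r = 3 mm
Formula: SA = 4 * pi * r^2
r^2 = 9
SA = 4 * pi * 9
SA = 36 * pi
SA = 113.1
113.1 mm^2


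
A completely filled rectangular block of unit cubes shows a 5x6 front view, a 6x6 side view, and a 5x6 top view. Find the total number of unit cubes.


Orthographic views of a solid rectangular block:
Front view 5 x 6 -> length = 5, height = 6
Side view 6 x 6 -> width = 6, height = 6 (consistent)
Top view 5 x 6 -> confirms length = 5, width = 6
The block is 5 x 6 x 6.
Total unit cubes = 5 * 6 * 6 = 180
180 unit cubes


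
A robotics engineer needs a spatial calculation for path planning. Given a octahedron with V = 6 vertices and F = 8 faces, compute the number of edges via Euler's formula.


Polyhedron: octahedron
Euler's formula for convex polyhedra: V - E + F = 2
Given: V = 6 vertices and F = 8 faces
Solve for E:
E = V + F - 2 = 6 + 8 - 2 = 12
12 edges


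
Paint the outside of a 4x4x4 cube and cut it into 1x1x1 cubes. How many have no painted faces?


Large cube: 4 x 4 x 4, cut into unit cubes.
n = 4, so n - 2 = 2
Unpainted cubes form the interior (n - 2)^3 block.
(n - 2)^3 = 2^3 = 8
8 unit cubes


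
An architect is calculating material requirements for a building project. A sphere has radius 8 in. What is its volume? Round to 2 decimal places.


Shape: sphere
Radius r = 8 in
Formula: V = (4/3) * pi * r^3
r^3 = 512
(4/3) * 512 = 682.666667
V = 682.666667 * pi
V = 2144.66
2144.66 in^3


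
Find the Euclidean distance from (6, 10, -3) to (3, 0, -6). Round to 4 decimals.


3D distance between two points
P1 = (6, 10, -3), P2 = (3, 0, -6)
Formula: d = sqrt((x2-x1)^2 + (y2-y1)^2 + (z2-z1)^2)
dx = 3 - 6 = -3
dy = 0 - 10 = -10
dz = -6 - -3 = -3
dx^2 + dy^2 + dz^2 = 9 + 100 + 9 = 118
d = sqrt(118)
d = 10.8628
10.8628 units


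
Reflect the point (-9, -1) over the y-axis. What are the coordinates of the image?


Transformation: reflection
Original point: (-9, -1)
Rule for reflection over the y-axis: (x, y) -> (-x, y)
Apply: (-9, -1) -> (9, -1)
(9, -1)


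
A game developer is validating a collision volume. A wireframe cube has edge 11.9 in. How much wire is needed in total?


Shape: cube
Side s = 11.9 in
A cube has 12 edges, all equal.
Formula: total edge length = 12 * s
Total = 12 * 11.9
Total = 142.8
142.8 in


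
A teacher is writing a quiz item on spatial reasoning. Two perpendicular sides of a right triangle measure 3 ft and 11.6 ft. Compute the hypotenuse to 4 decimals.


Shape: right triangle
Legs a = 3 ft, b = 11.6 ft
Formula: c = sqrt(a^2 + b^2)
a^2 = 9, b^2 = 134.56
a^2 + b^2 = 143.56
c = sqrt(143.56)
c = 11.9817
11.9817 ft


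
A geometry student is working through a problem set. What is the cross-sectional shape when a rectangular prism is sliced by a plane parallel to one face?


Solid: rectangular prism
Cutting plane: parallel to one face
Visualize the intersection of the plane with the solid's surface.
The boundary of the cut region is a rectangle.
rectangle


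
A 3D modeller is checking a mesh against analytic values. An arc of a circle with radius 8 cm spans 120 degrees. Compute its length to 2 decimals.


Shape: circular arc
Radius r = 8 cm, Angle = 120 degrees
Formula: L = (angle/360) * 2 * pi * r
2 * pi * r = 16 * pi
L = (120/360) * 16 * pi
L = 5.333333 * pi
L = 16.76
16.76 cm


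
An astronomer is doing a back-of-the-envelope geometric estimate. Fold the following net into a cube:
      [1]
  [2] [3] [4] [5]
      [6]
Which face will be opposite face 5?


Net: cross layout. Take square 3 as the base (bottom).
Fold the four squares in the horizontal row up around 3: 2 -> left, 4 -> right, 5 wraps to the top.
Fold 1 and 6 up from 3: 1 -> back, 6 -> front.
Opposite pairs are therefore: (1, 6), (2, 4), (3, 5).
Face 5 is opposite face 3.
face 3


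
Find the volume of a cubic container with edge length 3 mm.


Shape: cube
Side s = 3 mm
Formula: V = s^3
V = 3 * 3 * 3
V = 9 * 3
V = 27
27 mm^3


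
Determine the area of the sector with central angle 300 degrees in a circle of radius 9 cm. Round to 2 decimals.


Shape: circular sector
Radius r = 9 cm, Angle = 300 degrees
Formula: A = (angle/360) * pi * r^2
r^2 = 81
Fraction of circle = 300/360
A = (300/360) * pi * 81
A = 67.5 * pi
A = 212.06
212.06 cm^2


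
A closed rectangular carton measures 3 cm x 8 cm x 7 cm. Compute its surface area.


Shape: rectangular prism
l = 3 cm, w = 8 cm, h = 7 cm
Formula: SA = 2(lw + lh + wh)
lw = 24, lh = 21, wh = 56
lw + lh + wh = 101
SA = 2 * 101
SA = 202
202 cm^2


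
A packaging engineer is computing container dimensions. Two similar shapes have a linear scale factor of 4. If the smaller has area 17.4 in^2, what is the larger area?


Linear scale factor k = 4
Original area = 17.4 in^2
Rule: under a linear scaling by k, areas scale by k^2.
k^2 = 4^2 = 16
New area = 17.4 * 16
New area = 278.4
278.4 in^2


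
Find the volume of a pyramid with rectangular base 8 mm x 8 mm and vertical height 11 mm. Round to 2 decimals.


Shape: rectangular pyramid
Base: 8 mm x 8 mm, Height h = 11 mm
Formula: V = (1/3) * base_area * h
base_area = 8 * 8 = 64
base_area * h = 64 * 11 = 704
V = 704 / 3
V = 234.67
234.67 mm^3


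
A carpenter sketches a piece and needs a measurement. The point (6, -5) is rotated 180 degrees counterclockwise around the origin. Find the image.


Transformation: rotation about the origin
Original point: (6, -5)
Rule for 180 deg: (x, y) -> (-x, -y)
Apply: (6, -5) -> (-6, 5)
(-6, 5)


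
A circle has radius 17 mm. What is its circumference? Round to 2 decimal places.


Shape: circle
Radius r = 17 mm
Formula: C = 2 * pi * r
C = 2 * pi * 17
C = 34 * pi
C = 106.81
106.81 mm


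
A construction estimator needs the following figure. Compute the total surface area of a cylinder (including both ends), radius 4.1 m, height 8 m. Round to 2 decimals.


Shape: closed cylinder
Radius r = 4.1 m, Height h = 8 m
Formula: SA = 2*pi*r^2 + 2*pi*r*h = 2*pi*r*(r + h)
r + h = 12.1
2 * r * (r + h) = 2 * 4.1 * 12.1 = 99.22
SA = 99.22 * pi
SA = 311.71
311.71 m^2


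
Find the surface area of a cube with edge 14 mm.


Shape: cube
Side s = 14 mm
A cube has 6 square faces.
Formula: SA = 6 * s^2
s^2 = 196
SA = 6 * 196
SA = 1176
1176 mm^2


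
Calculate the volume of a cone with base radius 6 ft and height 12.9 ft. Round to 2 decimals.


Shape: cone
Radius r = 6 ft, Height h = 12.9 ft
Formula: V = (1/3) * pi * r^2 * h
r^2 = 36
pi * r^2 * h = pi * 36 * 12.9 = 464.4 * pi
V = 464.4 * pi / 3
V = 486.32
486.32 ft^3


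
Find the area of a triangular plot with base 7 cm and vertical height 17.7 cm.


Shape: triangle
Base b = 7 cm, Height h = 17.7 cm
Formula: A = (1/2) * b * h
A = 0.5 * 7 * 17.7
A = 0.5 * 123.9
A = 61.95
61.95 cm^2


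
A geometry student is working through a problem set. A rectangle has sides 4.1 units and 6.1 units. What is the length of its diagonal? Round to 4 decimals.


Shape: rectangle (diagonal via Pythagoras)
Sides: 4.1 units and 6.1 units
Formula: d = sqrt(l^2 + w^2)
l^2 = 16.81, w^2 = 37.21
l^2 + w^2 = 54.02
d = sqrt(54.02)
d = 7.3498
7.3498 units


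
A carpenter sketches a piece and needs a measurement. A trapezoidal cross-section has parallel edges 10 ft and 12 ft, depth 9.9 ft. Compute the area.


Shape: trapezoid
Parallel sides a = 10 ft, b = 12 ft; Height h = 9.9 ft
Formula: A = (a + b) * h / 2
a + b = 10 + 12 = 22
A = 22 * 9.9 / 2
A = 217.8 / 2
A = 108.9
108.9 ft^2


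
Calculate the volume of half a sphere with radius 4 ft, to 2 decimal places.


Shape: hemisphere (half of a sphere)
Radius r = 4 ft
Formula: V = (1/2) * (4/3) * pi * r^3 = (2/3) * pi * r^3
r^3 = 64
(2/3) * 64 = 42.666667
V = 42.666667 * pi
V = 134.04
134.04 ft^3


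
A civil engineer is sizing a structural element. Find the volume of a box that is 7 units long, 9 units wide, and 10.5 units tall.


Shape: rectangular prism
l = 7 units, w = 9 units, h = 10.5 units
Formula: V = l * w * h
V = 7 * 9 * 10.5
V = 63 * 10.5
V = 661.5
661.5 units^3


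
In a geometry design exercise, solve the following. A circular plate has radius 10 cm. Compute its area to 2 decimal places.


Shape: circle
Radius r = 10 cm
Formula: A = pi * r^2
r^2 = 10^2 = 100
A = pi * 100
A = 314.16
314.16 cm^2


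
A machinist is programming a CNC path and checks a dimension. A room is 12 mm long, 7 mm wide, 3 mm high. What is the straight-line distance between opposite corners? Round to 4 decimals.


Shape: rectangular box (space diagonal)
l = 12 mm, w = 7 mm, h = 3 mm
Visualize: the diagonal of the base, then a right triangle with that diagonal and the height.
Formula: d = sqrt(l^2 + w^2 + h^2)
l^2 + w^2 + h^2 = 144 + 49 + 9 = 202
d = sqrt(202)
d = 14.2127
14.2127 mm


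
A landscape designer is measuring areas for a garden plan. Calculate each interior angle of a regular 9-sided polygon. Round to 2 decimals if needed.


Shape: regular nonagon (9 sides)
Formula: interior angle = (n - 2) * 180 / n
(n - 2) = 7
(n - 2) * 180 = 1260
angle = 1260 / 9
angle = 140
140 degrees


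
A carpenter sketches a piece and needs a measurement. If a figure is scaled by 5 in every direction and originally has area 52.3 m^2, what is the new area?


Linear scale factor k = 5
Original area = 52.3 m^2
Rule: under a linear scaling by k, areas scale by k^2.
k^2 = 5^2 = 25
New area = 52.3 * 25
New area = 1307.5
1307.5 m^2


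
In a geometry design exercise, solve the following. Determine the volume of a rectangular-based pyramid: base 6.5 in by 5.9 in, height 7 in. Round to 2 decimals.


Shape: rectangular pyramid
Base: 6.5 in x 5.9 in, Height h = 7 in
Formula: V = (1/3) * base_area * h
base_area = 6.5 * 5.9 = 38.35
base_area * h = 38.35 * 7 = 268.45
V = 268.45 / 3
V = 89.48
89.48 in^3


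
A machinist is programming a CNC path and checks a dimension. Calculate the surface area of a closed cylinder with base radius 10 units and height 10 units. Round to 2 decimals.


Shape: closed cylinder
Radius r = 10 units, Height h = 10 units
Formula: SA = 2*pi*r^2 + 2*pi*r*h = 2*pi*r*(r + h)
r + h = 20
2 * r * (r + h) = 2 * 10 * 20 = 400
SA = 400 * pi
SA = 1256.64
1256.64 units^2


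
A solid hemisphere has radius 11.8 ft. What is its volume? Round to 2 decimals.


Shape: hemisphere (half of a sphere)
Radius r = 11.8 ft
Formula: V = (1/2) * (4/3) * pi * r^3 = (2/3) * pi * r^3
r^3 = 1643.032
(2/3) * 1643.032 = 1095.354667
V = 1095.354667 * pi
V = 3441.16
3441.16 ft^3


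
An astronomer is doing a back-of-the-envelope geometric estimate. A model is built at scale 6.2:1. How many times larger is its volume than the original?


Linear scale factor k = 6.2
Rule: under a linear scaling by k, volumes scale by k^3.
k^3 = 6.2 * 6.2 * 6.2
k^3 = 38.44 * 6.2
k^3 = 238.328
Volume scales by a factor of 238.328.
238.328 (dimensionless)


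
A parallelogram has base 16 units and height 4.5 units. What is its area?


Shape: parallelogram
Base b = 16 units, Height h = 4.5 units
Formula: A = b * h
A = 16 * 4.5
A = 72
72 units^2


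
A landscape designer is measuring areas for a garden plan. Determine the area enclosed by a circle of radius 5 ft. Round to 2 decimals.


Shape: circle
Radius r = 5 ft
Formula: A = pi * r^2
r^2 = 5^2 = 25
A = pi * 25
A = 78.54
78.54 ft^2


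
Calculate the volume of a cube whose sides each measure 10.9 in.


Shape: cube
Side s = 10.9 in
Formula: V = s^3
V = 10.9 * 10.9 * 10.9
V = 118.81 * 10.9
V = 1295.029
1295.029 in^3


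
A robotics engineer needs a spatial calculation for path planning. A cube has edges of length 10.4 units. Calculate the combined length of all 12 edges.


Shape: cube
Side s = 10.4 units
A cube has 12 edges, all equal.
Formula: total edge length = 12 * s
Total = 12 * 10.4
Total = 124.8
124.8 units


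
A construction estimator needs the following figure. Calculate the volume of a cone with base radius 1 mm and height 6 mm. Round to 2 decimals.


Shape: cone
Radius r = 1 mm, Height h = 6 mm
Formula: V = (1/3) * pi * r^2 * h
r^2 = 1
pi * r^2 * h = pi * 1 * 6 = 6 * pi
V = 6 * pi / 3
V = 6.28
6.28 mm^3


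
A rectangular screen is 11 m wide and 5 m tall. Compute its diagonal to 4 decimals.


Shape: rectangle (diagonal via Pythagoras)
Sides: 11 m and 5 m
Formula: d = sqrt(l^2 + w^2)
l^2 = 121, w^2 = 25
l^2 + w^2 = 146
d = sqrt(146)
d = 12.083
12.083 m


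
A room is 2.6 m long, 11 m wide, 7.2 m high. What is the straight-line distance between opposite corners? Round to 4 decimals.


Shape: rectangular box (space diagonal)
l = 2.6 m, w = 11 m, h = 7.2 m
Visualize: the diagonal of the base, then a right triangle with that diagonal and the height.
Formula: d = sqrt(l^2 + w^2 + h^2)
l^2 + w^2 + h^2 = 6.76 + 121 + 51.84 = 179.6
d = sqrt(179.6)
d = 13.4015
13.4015 m


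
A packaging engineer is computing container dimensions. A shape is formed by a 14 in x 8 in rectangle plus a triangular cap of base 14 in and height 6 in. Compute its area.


Composite shape: rectangle + triangle
Rectangle area = 14 * 8 = 112
Triangle area = 0.5 * 14 * 6 = 42
Total = 112 + 42
Total = 154
154 in^2


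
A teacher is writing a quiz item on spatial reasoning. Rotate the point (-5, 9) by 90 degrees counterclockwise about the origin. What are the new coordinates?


Transformation: rotation about the origin
Original point: (-5, 9)
Rule for 90 deg counterclockwise: (x, y) -> (-y, x)
Apply: (-5, 9) -> (-9, -5)
(-9, -5)


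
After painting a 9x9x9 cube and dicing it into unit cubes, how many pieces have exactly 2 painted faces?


Large cube: 9 x 9 x 9, cut into unit cubes.
n = 9, so n - 2 = 7
Cubes with 2 painted faces lie along the edges, excluding corners.
A cube has 12 edges; each contributes (n - 2) = 7 such cubes.
Count = 12 * 7 = 84
84 unit cubes


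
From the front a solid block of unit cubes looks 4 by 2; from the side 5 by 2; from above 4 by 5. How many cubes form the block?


Orthographic views of a solid rectangular block:
Front view 4 x 2 -> length = 4, height = 2
Side view 5 x 2 -> width = 5, height = 2 (consistent)
Top view 4 x 5 -> confirms length = 4, width = 5
The block is 4 x 5 x 2.
Total unit cubes = 4 * 5 * 2 = 40
40 unit cubes


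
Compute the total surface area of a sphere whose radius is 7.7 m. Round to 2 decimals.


Shape: sphere
Radius r = 7.7 m
Formula: SA = 4 * pi * r^2
r^2 = 59.29
SA = 4 * pi * 59.29
SA = 237.16 * pi
SA = 745.06
745.06 m^2


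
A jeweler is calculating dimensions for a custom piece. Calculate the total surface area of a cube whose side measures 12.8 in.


Shape: cube
Side s = 12.8 in
A cube has 6 square faces.
Formula: SA = 6 * s^2
s^2 = 163.84
SA = 6 * 163.84
SA = 983.04
983.04 in^2


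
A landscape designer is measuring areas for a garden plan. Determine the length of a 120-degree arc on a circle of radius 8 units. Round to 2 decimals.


Shape: circular arc
Radius r = 8 units, Angle = 120 degrees
Formula: L = (angle/360) * 2 * pi * r
2 * pi * r = 16 * pi
L = (120/360) * 16 * pi
L = 5.333333 * pi
L = 16.76
16.76 units


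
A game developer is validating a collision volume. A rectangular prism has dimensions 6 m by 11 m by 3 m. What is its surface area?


Shape: rectangular prism
l = 6 m, w = 11 m, h = 3 m
Formula: SA = 2(lw + lh + wh)
lw = 66, lh = 18, wh = 33
lw + lh + wh = 117
SA = 2 * 117
SA = 234
234 m^2


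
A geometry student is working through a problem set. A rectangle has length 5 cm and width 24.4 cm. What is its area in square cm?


Shape: rectangle
Length l = 5 cm, Width w = 24.4 cm
Formula: A = l * w
A = 5 * 24.4
A = 122
122 cm^2


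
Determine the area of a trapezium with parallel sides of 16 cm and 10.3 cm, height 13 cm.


Shape: trapezoid
Parallel sides a = 16 cm, b = 10.3 cm; Height h = 13 cm
Formula: A = (a + b) * h / 2
a + b = 16 + 10.3 = 26.3
A = 26.3 * 13 / 2
A = 341.9 / 2
A = 170.95
170.95 cm^2


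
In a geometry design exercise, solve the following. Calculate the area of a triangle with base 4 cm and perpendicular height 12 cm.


Shape: triangle
Base b = 4 cm, Height h = 12 cm
Formula: A = (1/2) * b * h
A = 0.5 * 4 * 12
A = 0.5 * 48
A = 24
24 cm^2


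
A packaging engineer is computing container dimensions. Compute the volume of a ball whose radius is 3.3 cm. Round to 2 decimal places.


Shape: sphere
Radius r = 3.3 cm
Formula: V = (4/3) * pi * r^3
r^3 = 35.937
(4/3) * 35.937 = 47.916
V = 47.916 * pi
V = 150.53
150.53 cm^3


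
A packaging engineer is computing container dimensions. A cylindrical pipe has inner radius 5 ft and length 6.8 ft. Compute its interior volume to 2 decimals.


Shape: cylinder
Radius r = 5 ft, Height h = 6.8 ft
Formula: V = pi * r^2 * h
r^2 = 25
V = pi * 25 * 6.8
V = 170 * pi
V = 534.07
534.07 ft^3


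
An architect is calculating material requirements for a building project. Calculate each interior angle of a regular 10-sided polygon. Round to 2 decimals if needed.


Shape: regular decagon (10 sides)
Formula: interior angle = (n - 2) * 180 / n
(n - 2) = 8
(n - 2) * 180 = 1440
angle = 1440 / 10
angle = 144
144 degrees


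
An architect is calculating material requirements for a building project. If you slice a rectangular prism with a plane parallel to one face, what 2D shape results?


Solid: rectangular prism
Cutting plane: parallel to one face
Visualize the intersection of the plane with the solid's surface.
The boundary of the cut region is a rectangle.
rectangle


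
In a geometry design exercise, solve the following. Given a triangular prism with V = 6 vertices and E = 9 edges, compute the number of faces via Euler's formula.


Polyhedron: triangular prism
Euler's formula for convex polyhedra: V - E + F = 2
Given: V = 6 vertices and E = 9 edges
Solve for F:
F = 2 + E - V = 2 + 9 - 6 = 5
5 faces


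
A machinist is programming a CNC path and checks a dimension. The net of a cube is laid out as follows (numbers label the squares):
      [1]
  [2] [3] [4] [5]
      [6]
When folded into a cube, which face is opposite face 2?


Net: cross layout. Take square 3 as the base (bottom).
Fold the four squares in the horizontal row up around 3: 2 -> left, 4 -> right, 5 wraps to the top.
Fold 1 and 6 up from 3: 1 -> back, 6 -> front.
Opposite pairs are therefore: (1, 6), (2, 4), (3, 5).
Face 2 is opposite face 4.
face 4


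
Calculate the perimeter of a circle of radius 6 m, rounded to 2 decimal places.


Shape: circle
Radius r = 6 m
Formula: C = 2 * pi * r
C = 2 * pi * 6
C = 12 * pi
C = 37.7
37.7 m


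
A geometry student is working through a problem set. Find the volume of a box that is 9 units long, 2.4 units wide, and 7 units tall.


Shape: rectangular prism
l = 9 units, w = 2.4 units, h = 7 units
Formula: V = l * w * h
V = 9 * 2.4 * 7
V = 21.6 * 7
V = 151.2
151.2 units^3


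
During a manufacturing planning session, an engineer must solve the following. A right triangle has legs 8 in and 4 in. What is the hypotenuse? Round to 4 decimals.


Shape: right triangle
Legs a = 8 in, b = 4 in
Formula: c = sqrt(a^2 + b^2)
a^2 = 64, b^2 = 16
a^2 + b^2 = 80
c = sqrt(80)
c = 8.9443
8.9443 in


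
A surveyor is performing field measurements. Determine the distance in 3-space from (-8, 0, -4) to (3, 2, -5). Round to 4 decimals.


3D distance between two points
P1 = (-8, 0, -4), P2 = (3, 2, -5)
Formula: d = sqrt((x2-x1)^2 + (y2-y1)^2 + (z2-z1)^2)
dx = 3 - -8 = 11
dy = 2 - 0 = 2
dz = -5 - -4 = -1
dx^2 + dy^2 + dz^2 = 121 + 4 + 1 = 126
d = sqrt(126)
d = 11.225
11.225 units


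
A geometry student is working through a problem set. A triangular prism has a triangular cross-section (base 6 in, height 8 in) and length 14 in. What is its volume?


Shape: triangular prism
Triangle base = 6 in, triangle height = 8 in, prism length L = 14 in
Formula: V = (1/2 * b * h_tri) * L
Cross-section area = 0.5 * 6 * 8 = 24
V = 24 * 14
V = 336
336 in^3


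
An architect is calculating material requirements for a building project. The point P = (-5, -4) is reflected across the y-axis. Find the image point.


Transformation: reflection
Original point: (-5, -4)
Rule for reflection over the y-axis: (x, y) -> (-x, y)
Apply: (-5, -4) -> (5, -4)
(5, -4)


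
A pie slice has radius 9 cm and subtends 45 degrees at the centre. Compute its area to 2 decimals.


Shape: circular sector
Radius r = 9 cm, Angle = 45 degrees
Formula: A = (angle/360) * pi * r^2
r^2 = 81
Fraction of circle = 45/360
A = (45/360) * pi * 81
A = 10.125 * pi
A = 31.81
31.81 cm^2


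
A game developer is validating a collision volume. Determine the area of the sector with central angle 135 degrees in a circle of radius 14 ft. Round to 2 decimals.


Shape: circular sector
Radius r = 14 ft, Angle = 135 degrees
Formula: A = (angle/360) * pi * r^2
r^2 = 196
Fraction of circle = 135/360
A = (135/360) * pi * 196
A = 73.5 * pi
A = 230.91
230.91 ft^2


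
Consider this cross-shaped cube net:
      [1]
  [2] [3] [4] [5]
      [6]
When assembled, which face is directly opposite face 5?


Net: cross layout. Take square 3 as the base (bottom).
Fold the four squares in the horizontal row up around 3: 2 -> left, 4 -> right, 5 wraps to the top.
Fold 1 and 6 up from 3: 1 -> back, 6 -> front.
Opposite pairs are therefore: (1, 6), (2, 4), (3, 5).
Face 5 is opposite face 3.
face 3


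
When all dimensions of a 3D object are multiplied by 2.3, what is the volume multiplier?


Linear scale factor k = 2.3
Rule: under a linear scaling by k, volumes scale by k^3.
k^3 = 2.3 * 2.3 * 2.3
k^3 = 5.29 * 2.3
k^3 = 12.167
Volume scales by a factor of 12.167.
12.167 (dimensionless)


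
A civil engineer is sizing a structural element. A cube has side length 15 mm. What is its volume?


Shape: cube
Side s = 15 mm
Formula: V = s^3
V = 15 * 15 * 15
V = 225 * 15
V = 3375
3375 mm^3


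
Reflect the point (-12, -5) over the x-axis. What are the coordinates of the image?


Transformation: reflection
Original point: (-12, -5)
Rule for reflection over the x-axis: (x, y) -> (x, -y)
Apply: (-12, -5) -> (-12, 5)
(-12, 5)


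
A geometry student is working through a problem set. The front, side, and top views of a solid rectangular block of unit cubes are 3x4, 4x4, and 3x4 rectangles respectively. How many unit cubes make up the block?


Orthographic views of a solid rectangular block:
Front view 3 x 4 -> length = 3, height = 4
Side view 4 x 4 -> width = 4, height = 4 (consistent)
Top view 3 x 4 -> confirms length = 3, width = 4
The block is 3 x 4 x 4.
Total unit cubes = 3 * 4 * 4 = 48
48 unit cubes


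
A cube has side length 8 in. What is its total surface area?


Shape: cube
Side s = 8 in
A cube has 6 square faces.
Formula: SA = 6 * s^2
s^2 = 64
SA = 6 * 64
SA = 384
384 in^2


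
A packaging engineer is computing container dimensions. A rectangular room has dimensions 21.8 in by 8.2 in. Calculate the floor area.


Shape: rectangle
Length l = 21.8 in, Width w = 8.2 in
Formula: A = l * w
A = 21.8 * 8.2
A = 178.76
178.76 in^2


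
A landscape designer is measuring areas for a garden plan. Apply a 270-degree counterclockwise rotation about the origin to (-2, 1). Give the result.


Transformation: rotation about the origin
Original point: (-2, 1)
Rule for 270 deg counterclockwise: (x, y) -> (y, -x)
Apply: (-2, 1) -> (1, 2)
(1, 2)


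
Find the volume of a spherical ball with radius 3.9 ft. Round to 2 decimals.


Shape: sphere
Radius r = 3.9 ft
Formula: V = (4/3) * pi * r^3
r^3 = 59.319
(4/3) * 59.319 = 79.092
V = 79.092 * pi
V = 248.47
248.47 ft^3


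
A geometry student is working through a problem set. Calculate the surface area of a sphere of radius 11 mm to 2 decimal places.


Shape: sphere
Radius r = 11 mm
Formula: SA = 4 * pi * r^2
r^2 = 121
SA = 4 * pi * 121
SA = 484 * pi
SA = 1520.53
1520.53 mm^2


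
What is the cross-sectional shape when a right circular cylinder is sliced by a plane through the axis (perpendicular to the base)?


Solid: right circular cylinder
Cutting plane: through the axis (perpendicular to the base)
Visualize the intersection of the plane with the solid's surface.
The boundary of the cut region is a rectangle.
rectangle


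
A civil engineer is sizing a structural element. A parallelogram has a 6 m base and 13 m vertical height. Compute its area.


Shape: parallelogram
Base b = 6 m, Height h = 13 m
Formula: A = b * h
A = 6 * 13
A = 78
78 m^2


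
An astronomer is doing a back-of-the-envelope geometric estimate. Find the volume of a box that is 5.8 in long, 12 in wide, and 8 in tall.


Shape: rectangular prism
l = 5.8 in, w = 12 in, h = 8 in
Formula: V = l * w * h
V = 5.8 * 12 * 8
V = 69.6 * 8
V = 556.8
556.8 in^3


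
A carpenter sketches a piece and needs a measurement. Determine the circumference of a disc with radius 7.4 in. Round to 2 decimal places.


Shape: circle
Radius r = 7.4 in
Formula: C = 2 * pi * r
C = 2 * pi * 7.4
C = 14.8 * pi
C = 46.5
46.5 in


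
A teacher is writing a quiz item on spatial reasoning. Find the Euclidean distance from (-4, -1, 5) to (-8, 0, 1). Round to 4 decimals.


3D distance between two points
P1 = (-4, -1, 5), P2 = (-8, 0, 1)
Formula: d = sqrt((x2-x1)^2 + (y2-y1)^2 + (z2-z1)^2)
dx = -8 - -4 = -4
dy = 0 - -1 = 1
dz = 1 - 5 = -4
dx^2 + dy^2 + dz^2 = 16 + 1 + 16 = 33
d = sqrt(33)
d = 5.7446
5.7446 units


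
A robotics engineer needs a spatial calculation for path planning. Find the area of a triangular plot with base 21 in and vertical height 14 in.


Shape: triangle
Base b = 21 in, Height h = 14 in
Formula: A = (1/2) * b * h
A = 0.5 * 21 * 14
A = 0.5 * 294
A = 147
147 in^2


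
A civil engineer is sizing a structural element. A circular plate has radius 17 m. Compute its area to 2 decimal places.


Shape: circle
Radius r = 17 m
Formula: A = pi * r^2
r^2 = 17^2 = 289
A = pi * 289
A = 907.92
907.92 m^2


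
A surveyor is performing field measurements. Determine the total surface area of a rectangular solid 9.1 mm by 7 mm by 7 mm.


Shape: rectangular prism
l = 9.1 mm, w = 7 mm, h = 7 mm
Formula: SA = 2(lw + lh + wh)
lw = 63.7, lh = 63.7, wh = 49
lw + lh + wh = 176.4
SA = 2 * 176.4
SA = 352.8
352.8 mm^2


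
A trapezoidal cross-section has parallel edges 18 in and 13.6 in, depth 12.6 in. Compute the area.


Shape: trapezoid
Parallel sides a = 18 in, b = 13.6 in; Height h = 12.6 in
Formula: A = (a + b) * h / 2
a + b = 18 + 13.6 = 31.6
A = 31.6 * 12.6 / 2
A = 398.16 / 2
A = 199.08
199.08 in^2
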